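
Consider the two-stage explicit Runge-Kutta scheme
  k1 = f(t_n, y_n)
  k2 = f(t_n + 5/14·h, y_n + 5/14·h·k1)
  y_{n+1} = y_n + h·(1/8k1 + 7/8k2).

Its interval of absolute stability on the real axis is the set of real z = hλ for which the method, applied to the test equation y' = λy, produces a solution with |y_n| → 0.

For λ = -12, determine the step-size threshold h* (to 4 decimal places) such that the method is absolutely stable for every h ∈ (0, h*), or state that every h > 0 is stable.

(-3.2000,0); λ=-12 ⇒ h* = (16/5)/12 = 0.2667.

On y'=λy, z=hλ:
  k1=λy_n ⇒ h·k1=z·y_n;  k2=λ(1+5/14z)y_n ⇒ h·k2=z(1+5/14z)y_n
  y_{n+1}/y_n = 1 + 1/8z + 7/8z(1+5/14z) = 1 + z + 5/16z²
  Hence R(z) = 1 + z + 5/16z².

Find x<0 with |R(x)|<1.
x=-0.94: |R|=0.3361
R=1: x+5/16x²=0 ⇒ x=−16/5=-3.2000; min R=1−1/(4·5/16)=0.2000>−1
Confirm numerically:
  x=-3.010: |R|=0.82128 <1
  x=-2.992: |R|=0.80552 <1
  x=-2.815: |R|=0.66132 <1
  x=-2.451: |R|=0.42631 <1
  x=-3.349: |R|=1.15594 >1
  x=-3.319: |R|=1.12343 >1
Stable set (-3.2000, 0).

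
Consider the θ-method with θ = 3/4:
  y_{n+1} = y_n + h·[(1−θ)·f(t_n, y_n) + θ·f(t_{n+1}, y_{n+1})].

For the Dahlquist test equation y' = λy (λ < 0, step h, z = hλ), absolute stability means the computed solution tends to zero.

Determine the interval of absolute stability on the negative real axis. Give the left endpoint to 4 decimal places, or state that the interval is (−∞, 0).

unbounded; (−∞, 0).

With y'=λy (z=hλ):
  y_{n+1} = y_n + z·[1/4·y_n + 3/4·y_{n+1}] ⇒ (1 − 3/4z)y_{n+1} = (1 + 1/4z)y_n
  R(z) = (1 + 1/4z)/(1 − 3/4z).

Need |R(x)|<1, x<0.
x=-1: |R|=0.4286
x=-2: |R|=0.2000
x=-10: |R|=0.1765
x=-100: |R|=0.3158
θ=3/4≥1/2 ⇒ |1+1/4x|<|1−3/4x| ∀x<0 ⇒ unbounded interval.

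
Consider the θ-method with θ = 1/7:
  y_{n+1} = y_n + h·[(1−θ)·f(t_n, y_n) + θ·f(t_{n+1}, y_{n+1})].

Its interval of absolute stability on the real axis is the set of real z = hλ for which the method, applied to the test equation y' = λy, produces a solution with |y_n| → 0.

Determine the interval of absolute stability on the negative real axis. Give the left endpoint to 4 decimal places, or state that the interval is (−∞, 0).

z∈(-2.8000,0).

Test eqn y'=λy, z=hλ:
  y_{n+1} = y_n + z·[6/7·y_n + 1/7·y_{n+1}] ⇒ (1 − 1/7z)y_{n+1} = (1 + 6/7z)y_n
  ⇒ R(z) = (1 + 6/7z)/(1 − 1/7z).

Boundary: |R(x)|=1, x<0.
x=-1.39: |R|=0.1597
R=−1: 1+6/7x = −1+1/7x ⇒ -5/7x=2 ⇒ x=2/(-5/7)=-2.8000
Confirm numerically:
  x=-2.731: |R|=0.96455 <1
  x=-2.700: |R|=0.94845 <1
  x=-2.511: |R|=0.84807 <1
  x=-2.304: |R|=0.73345 <1
  x=-3.255: |R|=1.22184 >1
  x=-3.130: |R|=1.16288 >1
Interval (-2.8000, 0).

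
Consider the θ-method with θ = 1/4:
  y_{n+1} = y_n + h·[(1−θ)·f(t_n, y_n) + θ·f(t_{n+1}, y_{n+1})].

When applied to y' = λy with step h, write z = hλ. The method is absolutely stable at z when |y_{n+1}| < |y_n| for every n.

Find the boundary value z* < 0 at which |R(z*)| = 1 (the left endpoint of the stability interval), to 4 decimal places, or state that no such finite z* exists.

left endpoint -4.0000.

With y'=λy (z=hλ):
  y_{n+1} = y_n + z·[3/4·y_n + 1/4·y_{n+1}] ⇒ (1 − 1/4z)y_{n+1} = (1 + 3/4z)y_n
  so R(z) = (1 + 3/4z)/(1 − 1/4z).

Solve |R(x)|<1 on ℝ⁻.
x=-1.51: |R|=0.0962
R=−1: 1+3/4x = −1+1/4x ⇒ -1/2x=2 ⇒ x=2/(-1/2)=-4.0000
Confirm numerically:
  x=-3.557: |R|=0.88276 <1
  x=-2.743: |R|=0.62717 <1
  x=-2.406: |R|=0.50234 <1
  x=-1.716: |R|=0.20084 <1
  x=-4.499: |R|=1.11743 >1
  x=-4.479: |R|=1.11299 >1
Interval (-4.0000, 0).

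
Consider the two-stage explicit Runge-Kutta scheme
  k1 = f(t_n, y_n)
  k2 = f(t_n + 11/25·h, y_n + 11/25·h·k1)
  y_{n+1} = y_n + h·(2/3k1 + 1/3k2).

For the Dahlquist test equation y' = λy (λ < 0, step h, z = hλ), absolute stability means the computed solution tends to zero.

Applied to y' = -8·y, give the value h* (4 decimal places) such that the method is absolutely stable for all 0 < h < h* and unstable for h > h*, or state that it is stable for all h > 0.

(-6.8182,0); λ=-8 ⇒ h* = (75/11)/8 = 0.8523.

On y'=λy, z=hλ:
  k1=λy_n ⇒ h·k1=z·y_n;  k2=λ(1+11/25z)y_n ⇒ h·k2=z(1+11/25z)y_n
  y_{n+1}/y_n = 1 + 2/3z + 1/3z(1+11/25z) = 1 + z + 11/75z²
  so R(z) = 1 + z + 11/75z².

Solve |R(x)|<1 on ℝ⁻.
x=-1.28: |R|=0.0397
R=1: x+11/75x²=0 ⇒ x=−75/11=-6.8182; min R=1−1/(4·11/75)=-0.7045>−1
Confirm numerically:
  x=-6.485: |R|=0.68310 <1
  x=-4.835: |R|=0.40634 <1
  x=-3.634: |R|=0.69713 <1
  x=-7.020: |R|=1.20779 >1
  x=-6.911: |R|=1.09408 >1
Interval (-6.8182, 0).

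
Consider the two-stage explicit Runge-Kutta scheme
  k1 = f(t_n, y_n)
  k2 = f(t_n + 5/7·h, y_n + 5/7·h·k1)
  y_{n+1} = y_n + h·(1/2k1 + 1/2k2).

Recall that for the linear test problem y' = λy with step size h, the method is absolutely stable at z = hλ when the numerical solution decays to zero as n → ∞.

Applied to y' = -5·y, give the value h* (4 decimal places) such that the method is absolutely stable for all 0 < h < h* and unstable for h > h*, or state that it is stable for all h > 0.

(-2.8000,0); λ=-5 ⇒ h* = (14/5)/5 = 0.5600.

Set f=λy, z=hλ:
  k1=λy_n ⇒ h·k1=z·y_n;  k2=λ(1+5/7z)y_n ⇒ h·k2=z(1+5/7z)y_n
  y_{n+1}/y_n = 1 + 1/2z + 1/2z(1+5/7z) = 1 + z + 5/14z²
  ⇒ R(z) = 1 + z + 5/14z².

Find x<0 with |R(x)|<1.
x=-0.41: |R|=0.6500
R=1: x+5/14x²=0 ⇒ x=−14/5=-2.8000; min R=1−1/(4·5/14)=0.3000>−1
Confirm numerically:
  x=-2.717: |R|=0.91946 <1
  x=-2.212: |R|=0.53548 <1
  x=-1.656: |R|=0.32341 <1
  x=-1.413: |R|=0.30006 <1
  x=-3.299: |R|=1.58793 >1
  x=-3.188: |R|=1.44177 >1
  x=-2.927: |R|=1.13276 >1
Stable set (-2.8000, 0).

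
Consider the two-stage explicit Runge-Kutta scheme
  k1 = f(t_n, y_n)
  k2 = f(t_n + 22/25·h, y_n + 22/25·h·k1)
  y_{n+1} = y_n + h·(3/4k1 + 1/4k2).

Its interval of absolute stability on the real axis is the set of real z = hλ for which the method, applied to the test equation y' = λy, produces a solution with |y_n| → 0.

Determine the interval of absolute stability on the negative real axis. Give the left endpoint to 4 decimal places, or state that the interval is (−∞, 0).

(-4.5455, 0).

On y'=λy, z=hλ:
  k1=λy_n ⇒ h·k1=z·y_n;  k2=λ(1+22/25z)y_n ⇒ h·k2=z(1+22/25z)y_n
  y_{n+1}/y_n = 1 + 3/4z + 1/4z(1+22/25z) = 1 + z + 11/50z²
  Hence R(z) = 1 + z + 11/50z².

Need |R(x)|<1, x<0.
x=-0.71: |R|=0.4009
R=1: x+11/50x²=0 ⇒ x=−50/11=-4.5455; min R=1−1/(4·11/50)=-0.1364>−1
Confirm numerically:
  x=-4.256: |R|=0.72898 <1
  x=-3.859: |R|=0.41721 <1
  x=-2.858: |R|=0.06100 <1
  x=-4.976: |R|=1.47133 >1
  x=-4.828: |R|=1.30011 >1
So |R|<1 on (-4.5455, 0).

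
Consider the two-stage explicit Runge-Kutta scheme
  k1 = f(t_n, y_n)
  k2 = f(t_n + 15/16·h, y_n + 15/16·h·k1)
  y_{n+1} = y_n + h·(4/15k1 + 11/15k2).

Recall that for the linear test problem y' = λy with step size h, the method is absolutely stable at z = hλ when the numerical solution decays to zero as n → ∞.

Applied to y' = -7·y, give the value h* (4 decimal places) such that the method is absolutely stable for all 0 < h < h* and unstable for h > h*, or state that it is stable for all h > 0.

(-1.4545,0); λ=-7 ⇒ h* = (16/11)/7 = 0.2078.

On y'=λy, z=hλ:
  k1=λy_n ⇒ h·k1=z·y_n;  k2=λ(1+15/16z)y_n ⇒ h·k2=z(1+15/16z)y_n
  y_{n+1}/y_n = 1 + 4/15z + 11/15z(1+15/16z) = 1 + z + 11/16z²
  Hence R(z) = 1 + z + 11/16z².

Find x<0 with |R(x)|<1.
x=-1.47: |R|=1.0156
R=1: x+11/16x²=0 ⇒ x=−16/11=-1.4545; min R=1−1/(4·11/16)=0.6364>−1
Confirm numerically:
  x=-1.391: |R|=0.93923 <1
  x=-0.842: |R|=0.64541 <1
  x=-0.721: |R|=0.63639 <1
  x=-1.983: |R|=1.72045 >1
  x=-1.839: |R|=1.48607 >1
  x=-1.634: |R|=1.20159 >1
Interval (-1.4545, 0).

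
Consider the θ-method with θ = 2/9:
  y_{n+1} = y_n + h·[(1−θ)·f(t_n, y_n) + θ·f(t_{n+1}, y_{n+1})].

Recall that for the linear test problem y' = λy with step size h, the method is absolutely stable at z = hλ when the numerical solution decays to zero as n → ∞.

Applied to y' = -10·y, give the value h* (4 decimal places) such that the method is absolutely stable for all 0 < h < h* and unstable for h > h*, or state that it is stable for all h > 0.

(-3.6000,0); λ=-10 ⇒ h* = (18/5)/10 = 0.3600.

On y'=λy, z=hλ:
  y_{n+1} = y_n + z·[7/9·y_n + 2/9·y_{n+1}] ⇒ (1 − 2/9z)y_{n+1} = (1 + 7/9z)y_n
  so R(z) = (1 + 7/9z)/(1 − 2/9z).

Boundary: |R(x)|=1, x<0.
x=-0.59: |R|=0.4784
R=−1: 1+7/9x = −1+2/9x ⇒ -5/9x=2 ⇒ x=2/(-5/9)=-3.6000
Confirm numerically:
  x=-3.266: |R|=0.89248 <1
  x=-2.544: |R|=0.62521 <1
  x=-2.425: |R|=0.57581 <1
  x=-3.725: |R|=1.03799 >1
  x=-3.658: |R|=1.01777 >1
  x=-3.631: |R|=1.00953 >1
Stable set (-3.6000, 0).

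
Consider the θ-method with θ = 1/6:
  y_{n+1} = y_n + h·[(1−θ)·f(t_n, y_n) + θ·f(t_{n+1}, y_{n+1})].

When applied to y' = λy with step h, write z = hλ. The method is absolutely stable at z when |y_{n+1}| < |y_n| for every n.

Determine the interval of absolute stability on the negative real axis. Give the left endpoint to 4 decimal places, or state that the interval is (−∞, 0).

z∈(-3.0000,0).

With y'=λy (z=hλ):
  y_{n+1} = y_n + z·[5/6·y_n + 1/6·y_{n+1}] ⇒ (1 − 1/6z)y_{n+1} = (1 + 5/6z)y_n
  Hence R(z) = (1 + 5/6z)/(1 − 1/6z).

Find x<0 with |R(x)|<1.
x=-0.9: |R|=0.2174
R=−1: 1+5/6x = −1+1/6x ⇒ -2/3x=2 ⇒ x=2/(-2/3)=-3.0000
Confirm numerically:
  x=-2.958: |R|=0.98125 <1
  x=-2.885: |R|=0.94823 <1
  x=-2.053: |R|=0.52962 <1
  x=-1.248: |R|=0.03311 <1
  x=-3.575: |R|=1.24021 >1
  x=-3.275: |R|=1.11860 >1
  x=-3.232: |R|=1.10052 >1
So |R|<1 on (-3.0000, 0).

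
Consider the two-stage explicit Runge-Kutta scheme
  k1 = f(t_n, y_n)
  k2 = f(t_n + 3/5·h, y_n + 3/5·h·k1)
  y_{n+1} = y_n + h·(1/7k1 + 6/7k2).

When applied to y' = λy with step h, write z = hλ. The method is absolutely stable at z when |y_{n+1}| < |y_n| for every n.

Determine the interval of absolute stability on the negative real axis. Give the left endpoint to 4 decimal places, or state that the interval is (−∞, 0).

Set f=λy, z=hλ:
  k1=λy_n ⇒ h·k1=z·y_n;  k2=λ(1+3/5z)y_n ⇒ h·k2=z(1+3/5z)y_n
  y_{n+1}/y_n = 1 + 1/7z + 6/7z(1+3/5z) = 1 + z + 18/35z²
  ⇒ R(z) = 1 + z + 18/35z².

Solve |R(x)|<1 on ℝ⁻.
x=-0.96: |R|=0.5140
R=1: x+18/35x²=0 ⇒ x=−35/18=-1.9444; min R=1−1/(4·18/35)=0.5139>−1
Confirm numerically:
  x=-1.811: |R|=0.87571 <1
  x=-1.342: |R|=0.58421 <1
  x=-1.110: |R|=0.52365 <1
  x=-2.532: |R|=1.76510 >1
  x=-2.265: |R|=1.37340 >1
  x=-2.202: |R|=1.29167 >1
Stable set (-1.9444, 0).

z∈(-1.9444,0).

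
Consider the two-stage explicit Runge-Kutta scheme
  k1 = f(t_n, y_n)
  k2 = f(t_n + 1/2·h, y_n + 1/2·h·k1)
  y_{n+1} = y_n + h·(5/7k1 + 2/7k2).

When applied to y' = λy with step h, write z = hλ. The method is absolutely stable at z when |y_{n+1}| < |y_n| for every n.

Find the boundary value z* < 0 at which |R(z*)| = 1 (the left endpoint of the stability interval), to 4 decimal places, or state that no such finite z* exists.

z* = -7.0000.

With y'=λy (z=hλ):
  k1=λy_n ⇒ h·k1=z·y_n;  k2=λ(1+1/2z)y_n ⇒ h·k2=z(1+1/2z)y_n
  y_{n+1}/y_n = 1 + 5/7z + 2/7z(1+1/2z) = 1 + z + 1/7z²
  so R(z) = 1 + z + 1/7z².

Find x<0 with |R(x)|<1.
x=-0.82: |R|=0.2761
R=1: x+1/7x²=0 ⇒ x=−7=-7.0000; min R=1−1/(4·1/7)=-0.7500>−1
Confirm numerically:
  x=-6.522: |R|=0.55464 <1
  x=-5.920: |R|=0.08663 <1
  x=-3.126: |R|=0.73002 <1
  x=-7.255: |R|=1.26429 >1
  x=-7.167: |R|=1.17098 >1
Interval (-7.0000, 0).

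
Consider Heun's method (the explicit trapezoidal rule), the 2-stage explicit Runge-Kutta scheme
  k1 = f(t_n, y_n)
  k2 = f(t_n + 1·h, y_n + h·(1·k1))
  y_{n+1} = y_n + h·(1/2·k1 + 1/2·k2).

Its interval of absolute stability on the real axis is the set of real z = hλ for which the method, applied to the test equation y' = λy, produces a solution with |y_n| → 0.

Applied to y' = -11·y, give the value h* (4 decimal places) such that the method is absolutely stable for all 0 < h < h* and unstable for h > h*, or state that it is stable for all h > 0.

With y'=λy (z=hλ):
  order 2, 2-stage ⇒ R(z)=1+z+z^2/2
  (e.g. R(-0.88)=0.50720, |R|=0.50720)

Solve |R(x)|<1 on ℝ⁻.
x=-0.88: |R|=0.5072
|R(-2.24)|=1.2688 |R(-1.62)|=0.6922 |R(-1.47)|=0.6104
Bisect:
  x_lo=-2.6063 |R|=1.7900  x_hi=-0.2959 |R|=0.7479
  mid=-1.45108 |R|=0.60173 →hi
  mid=-2.02866 |R|=1.02907 →lo
  mid=-1.73987 |R|=0.77370 →hi
  mid=-1.88427 |R|=0.89096 →hi
  mid=-1.95646 |R|=0.95741 →hi
  mid=-1.99256 |R|=0.99259 →hi
  mid=-2.01061 |R|=1.01067 →lo
  mid=-2.00159 |R|=1.00159 →lo
  mid=-1.99708 |R|=0.99708 →hi
  mid=-1.99933 |R|=0.99933 →hi
  ...
  [-2.00004,-1.99990] ⇒ x*=-2.0000
Interval (-2.0000, 0).

(-2.0000,0); λ=-11 ⇒ h* = 0.1818.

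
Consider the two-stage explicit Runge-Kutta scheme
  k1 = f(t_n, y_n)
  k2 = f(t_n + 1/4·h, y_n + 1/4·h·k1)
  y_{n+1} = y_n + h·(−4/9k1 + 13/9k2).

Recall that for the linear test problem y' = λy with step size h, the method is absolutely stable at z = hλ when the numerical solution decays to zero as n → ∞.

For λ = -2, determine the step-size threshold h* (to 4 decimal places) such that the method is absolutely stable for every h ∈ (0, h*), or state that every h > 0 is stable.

(-2.7692,0); λ=-2 ⇒ h* = (36/13)/2 = 1.3846.

Test eqn y'=λy, z=hλ:
  k1=λy_n ⇒ h·k1=z·y_n;  k2=λ(1+1/4z)y_n ⇒ h·k2=z(1+1/4z)y_n
  y_{n+1}/y_n = 1 − 4/9z + 13/9z(1+1/4z) = 1 + z + 13/36z²
  Hence R(z) = 1 + z + 13/36z².

Need |R(x)|<1, x<0.
x=-0.92: |R|=0.3856
R=1: x+13/36x²=0 ⇒ x=−36/13=-2.7692; min R=1−1/(4·13/36)=0.3077>−1
Confirm numerically:
  x=-2.651: |R|=0.88682 <1
  x=-2.109: |R|=0.49718 <1
  x=-1.704: |R|=0.34453 <1
  x=-1.317: |R|=0.30934 <1
  x=-3.212: |R|=1.51356 >1
  x=-2.970: |R|=1.21532 >1
  x=-2.811: |R|=1.04240 >1
So |R|<1 on (-2.7692, 0).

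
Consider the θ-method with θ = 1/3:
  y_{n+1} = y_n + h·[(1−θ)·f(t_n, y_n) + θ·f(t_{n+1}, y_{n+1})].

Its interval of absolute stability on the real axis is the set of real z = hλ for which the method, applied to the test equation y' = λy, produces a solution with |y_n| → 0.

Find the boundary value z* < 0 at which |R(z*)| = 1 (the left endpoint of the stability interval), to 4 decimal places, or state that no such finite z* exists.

left endpoint -6.0000.

With y'=λy (z=hλ):
  y_{n+1} = y_n + z·[2/3·y_n + 1/3·y_{n+1}] ⇒ (1 − 1/3z)y_{n+1} = (1 + 2/3z)y_n
  R(z) = (1 + 2/3z)/(1 − 1/3z).

Find x<0 with |R(x)|<1.
x=-1.78: |R|=0.1172
R=−1: 1+2/3x = −1+1/3x ⇒ -1/3x=2 ⇒ x=2/(-1/3)=-6.0000
Confirm numerically:
  x=-4.323: |R|=0.77100 <1
  x=-2.908: |R|=0.47664 <1
  x=-2.674: |R|=0.41382 <1
  x=-6.495: |R|=1.05213 >1
  x=-6.432: |R|=1.04580 >1
  x=-6.151: |R|=1.01650 >1
Stable set (-6.0000, 0).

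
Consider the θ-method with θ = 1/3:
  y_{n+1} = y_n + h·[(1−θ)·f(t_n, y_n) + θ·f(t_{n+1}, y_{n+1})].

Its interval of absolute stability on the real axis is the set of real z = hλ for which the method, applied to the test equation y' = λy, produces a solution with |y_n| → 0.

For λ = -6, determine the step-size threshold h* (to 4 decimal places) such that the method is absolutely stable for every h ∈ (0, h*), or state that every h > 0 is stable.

(-6.0000,0); λ=-6 ⇒ h* = (6)/6 = 1.0000.

Test eqn y'=λy, z=hλ:
  y_{n+1} = y_n + z·[2/3·y_n + 1/3·y_{n+1}] ⇒ (1 − 1/3z)y_{n+1} = (1 + 2/3z)y_n
  Hence R(z) = (1 + 2/3z)/(1 − 1/3z).

Boundary: |R(x)|=1, x<0.
x=-0.74: |R|=0.4064
R=−1: 1+2/3x = −1+1/3x ⇒ -1/3x=2 ⇒ x=2/(-1/3)=-6.0000
Confirm numerically:
  x=-4.391: |R|=0.78230 <1
  x=-3.245: |R|=0.55885 <1
  x=-3.035: |R|=0.50870 <1
  x=-2.412: |R|=0.33703 <1
  x=-6.347: |R|=1.03712 >1
  x=-6.144: |R|=1.01575 >1
Stable set (-6.0000, 0).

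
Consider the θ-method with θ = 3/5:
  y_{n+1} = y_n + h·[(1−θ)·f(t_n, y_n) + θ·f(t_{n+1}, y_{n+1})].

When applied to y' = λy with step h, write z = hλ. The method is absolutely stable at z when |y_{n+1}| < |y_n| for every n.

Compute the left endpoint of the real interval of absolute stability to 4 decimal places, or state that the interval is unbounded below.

Set f=λy, z=hλ:
  y_{n+1} = y_n + z·[2/5·y_n + 3/5·y_{n+1}] ⇒ (1 − 3/5z)y_{n+1} = (1 + 2/5z)y_n
  ⇒ R(z) = (1 + 2/5z)/(1 − 3/5z).

Solve |R(x)|<1 on ℝ⁻.
x=-1.06: |R|=0.3521
x=-2: |R|=0.0909
x=-10: |R|=0.4286
x=-100: |R|=0.6393
θ=3/5≥1/2 ⇒ |1+2/5x|<|1−3/5x| ∀x<0 ⇒ stable on all of ℝ⁻.

interval (−∞, 0).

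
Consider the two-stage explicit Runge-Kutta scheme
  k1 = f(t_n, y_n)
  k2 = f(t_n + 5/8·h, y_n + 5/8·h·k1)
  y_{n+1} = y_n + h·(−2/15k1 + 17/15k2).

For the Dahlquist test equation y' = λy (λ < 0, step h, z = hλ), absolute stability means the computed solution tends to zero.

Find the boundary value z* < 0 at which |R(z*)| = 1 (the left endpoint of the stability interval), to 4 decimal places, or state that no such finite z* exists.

left endpoint -1.4118.

On y'=λy, z=hλ:
  k1=λy_n ⇒ h·k1=z·y_n;  k2=λ(1+5/8z)y_n ⇒ h·k2=z(1+5/8z)y_n
  y_{n+1}/y_n = 1 − 2/15z + 17/15z(1+5/8z) = 1 + z + 17/24z²
  R(z) = 1 + z + 17/24z².

Boundary: |R(x)|=1, x<0.
x=-1.74: |R|=1.4046
R=1: x+17/24x²=0 ⇒ x=−24/17=-1.4118; min R=1−1/(4·17/24)=0.6471>−1
Confirm numerically:
  x=-1.281: |R|=0.88135 <1
  x=-1.103: |R|=0.75876 <1
  x=-1.064: |R|=0.73790 <1
  x=-0.752: |R|=0.64857 <1
  x=-1.931: |R|=1.71021 >1
  x=-1.690: |R|=1.33307 >1
  x=-1.678: |R|=1.31644 >1
Interval (-1.4118, 0).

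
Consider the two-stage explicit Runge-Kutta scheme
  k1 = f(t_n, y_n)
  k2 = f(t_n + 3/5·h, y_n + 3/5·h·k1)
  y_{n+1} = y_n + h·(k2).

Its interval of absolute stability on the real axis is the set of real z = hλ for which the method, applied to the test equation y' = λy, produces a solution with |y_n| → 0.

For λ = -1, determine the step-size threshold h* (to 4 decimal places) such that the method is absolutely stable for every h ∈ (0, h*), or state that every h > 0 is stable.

(-1.6667,0); λ=-1 ⇒ h* = (5/3)/1 = 1.6667.

Set f=λy, z=hλ:
  k1=λy_n ⇒ h·k1=z·y_n;  k2=λ(1+3/5z)y_n ⇒ h·k2=z(1+3/5z)y_n
  y_{n+1}/y_n = 1 + z(1+3/5z) = 1 + z + 3/5z²
  so R(z) = 1 + z + 3/5z².

Solve |R(x)|<1 on ℝ⁻.
x=-0.66: |R|=0.6014
R=1: x+3/5x²=0 ⇒ x=−5/3=-1.6667; min R=1−1/(4·3/5)=0.5833>−1
Confirm numerically:
  x=-1.496: |R|=0.84681 <1
  x=-1.318: |R|=0.72427 <1
  x=-0.977: |R|=0.59572 <1
  x=-0.875: |R|=0.58438 <1
  x=-2.245: |R|=1.77902 >1
  x=-2.073: |R|=1.50540 >1
  x=-1.995: |R|=1.39302 >1
So |R|<1 on (-1.6667, 0).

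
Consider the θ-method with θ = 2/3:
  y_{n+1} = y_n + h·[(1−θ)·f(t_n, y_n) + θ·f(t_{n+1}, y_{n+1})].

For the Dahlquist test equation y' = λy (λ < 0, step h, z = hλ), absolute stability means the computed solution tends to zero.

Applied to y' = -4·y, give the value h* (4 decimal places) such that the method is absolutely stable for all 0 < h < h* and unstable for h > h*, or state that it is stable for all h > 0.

Set f=λy, z=hλ:
  y_{n+1} = y_n + z·[1/3·y_n + 2/3·y_{n+1}] ⇒ (1 − 2/3z)y_{n+1} = (1 + 1/3z)y_n
  ⇒ R(z) = (1 + 1/3z)/(1 − 2/3z).

Solve |R(x)|<1 on ℝ⁻.
x=-0.33: |R|=0.7295
x=-2: |R|=0.1429
x=-10: |R|=0.3043
x=-100: |R|=0.4778
θ=2/3≥1/2 ⇒ |1+1/3x|<|1−2/3x| ∀x<0 ⇒ interval (−∞,0).

(−∞, 0) — no finite endpoint. Any h>0 works for λ=-4.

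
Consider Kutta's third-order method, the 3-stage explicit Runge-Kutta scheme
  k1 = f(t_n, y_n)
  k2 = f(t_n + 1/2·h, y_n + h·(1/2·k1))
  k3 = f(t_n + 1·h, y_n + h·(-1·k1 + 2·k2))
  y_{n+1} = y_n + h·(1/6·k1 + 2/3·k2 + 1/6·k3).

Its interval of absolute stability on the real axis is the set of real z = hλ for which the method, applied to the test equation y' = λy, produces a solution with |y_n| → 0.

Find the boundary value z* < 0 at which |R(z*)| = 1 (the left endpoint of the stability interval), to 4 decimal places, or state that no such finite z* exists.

z* = -2.5127.

On y'=λy, z=hλ:
  order 3, 3-stage ⇒ R(z)=1+z+z^2/2+z^3/6
  (e.g. R(-1.04)=0.31332, |R|=0.31332)

Boundary: |R(x)|=1, x<0.
x=-1.04: |R|=0.3133
|R(-1.79)|=0.1438 |R(-1.42)|=0.1110 |R(-0.67)|=0.5043
Bisect:
  x_lo=-3.0393 |R|=2.0999  x_hi=-0.0982 |R|=0.9064
  mid=-1.56879 |R|=0.01827 →hi
  mid=-2.30406 |R|=0.68830 →hi
  mid=-2.67170 |R|=1.28112 →lo
  mid=-2.48788 |R|=0.95958 →hi
  mid=-2.57979 |R|=1.11368 →lo
  mid=-2.53383 |R|=1.03501 →lo
  mid=-2.51085 |R|=0.99689 →hi
  ...
  [-2.51283,-2.51265] ⇒ x*=-2.5127
So |R|<1 on (-2.5127, 0).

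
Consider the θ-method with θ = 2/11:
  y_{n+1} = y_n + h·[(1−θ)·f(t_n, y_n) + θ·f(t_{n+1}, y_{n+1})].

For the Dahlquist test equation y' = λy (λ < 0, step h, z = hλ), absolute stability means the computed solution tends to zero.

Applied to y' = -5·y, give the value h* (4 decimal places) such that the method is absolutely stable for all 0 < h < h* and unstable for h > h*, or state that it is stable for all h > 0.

On y'=λy, z=hλ:
  y_{n+1} = y_n + z·[9/11·y_n + 2/11·y_{n+1}] ⇒ (1 − 2/11z)y_{n+1} = (1 + 9/11z)y_n
  ⇒ R(z) = (1 + 9/11z)/(1 − 2/11z).

Solve |R(x)|<1 on ℝ⁻.
x=-0.52: |R|=0.5249
R=−1: 1+9/11x = −1+2/11x ⇒ -7/11x=2 ⇒ x=2/(-7/11)=-3.1429
Confirm numerically:
  x=-2.612: |R|=0.77096 <1
  x=-2.148: |R|=0.54472 <1
  x=-1.562: |R|=0.21651 <1
  x=-3.415: |R|=1.10684 >1
  x=-3.285: |R|=1.05663 >1
So |R|<1 on (-3.1429, 0).

(-3.1429,0); λ=-5 ⇒ h* = (22/7)/5 = 0.6286.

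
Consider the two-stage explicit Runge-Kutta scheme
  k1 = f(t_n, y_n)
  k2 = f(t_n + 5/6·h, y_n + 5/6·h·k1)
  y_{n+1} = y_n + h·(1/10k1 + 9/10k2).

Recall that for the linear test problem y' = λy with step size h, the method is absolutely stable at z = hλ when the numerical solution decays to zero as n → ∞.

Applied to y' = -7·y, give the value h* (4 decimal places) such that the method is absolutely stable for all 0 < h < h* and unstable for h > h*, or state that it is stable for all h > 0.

On y'=λy, z=hλ:
  k1=λy_n ⇒ h·k1=z·y_n;  k2=λ(1+5/6z)y_n ⇒ h·k2=z(1+5/6z)y_n
  y_{n+1}/y_n = 1 + 1/10z + 9/10z(1+5/6z) = 1 + z + 3/4z²
  Hence R(z) = 1 + z + 3/4z².

Solve |R(x)|<1 on ℝ⁻.
x=-0.97: |R|=0.7357
R=1: x+3/4x²=0 ⇒ x=−4/3=-1.3333; min R=1−1/(4·3/4)=0.6667>−1
Confirm numerically:
  x=-1.069: |R|=0.78807 <1
  x=-0.834: |R|=0.68767 <1
  x=-0.738: |R|=0.67048 <1
  x=-1.861: |R|=1.73649 >1
  x=-1.527: |R|=1.22180 >1
  x=-1.476: |R|=1.15793 >1
Stable set (-1.3333, 0).

(-1.3333,0); λ=-7 ⇒ h* = (4/3)/7 = 0.1905.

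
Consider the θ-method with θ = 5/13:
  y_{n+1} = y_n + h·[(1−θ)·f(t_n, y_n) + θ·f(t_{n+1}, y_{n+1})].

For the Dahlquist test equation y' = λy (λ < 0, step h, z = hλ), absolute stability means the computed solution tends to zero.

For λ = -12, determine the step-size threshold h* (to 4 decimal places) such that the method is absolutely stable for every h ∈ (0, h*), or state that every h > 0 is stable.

With y'=λy (z=hλ):
  y_{n+1} = y_n + z·[8/13·y_n + 5/13·y_{n+1}] ⇒ (1 − 5/13z)y_{n+1} = (1 + 8/13z)y_n
  so R(z) = (1 + 8/13z)/(1 − 5/13z).

Need |R(x)|<1, x<0.
x=-0.46: |R|=0.6092
R=−1: 1+8/13x = −1+5/13x ⇒ -3/13x=2 ⇒ x=2/(-3/13)=-8.6667
Confirm numerically:
  x=-8.425: |R|=0.98685 <1
  x=-8.204: |R|=0.97431 <1
  x=-7.823: |R|=0.95143 <1
  x=-4.140: |R|=0.59703 <1
  x=-9.247: |R|=1.02939 >1
  x=-9.211: |R|=1.02765 >1
Stable set (-8.6667, 0).

(-8.6667,0); λ=-12 ⇒ h* = (26/3)/12 = 0.7222.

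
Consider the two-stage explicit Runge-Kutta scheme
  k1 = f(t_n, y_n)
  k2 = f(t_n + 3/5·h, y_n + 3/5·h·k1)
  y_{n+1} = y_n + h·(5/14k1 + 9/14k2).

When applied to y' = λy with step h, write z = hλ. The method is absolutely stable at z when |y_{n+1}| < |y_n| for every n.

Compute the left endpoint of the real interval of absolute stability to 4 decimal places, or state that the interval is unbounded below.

z* = -2.5926.

With y'=λy (z=hλ):
  k1=λy_n ⇒ h·k1=z·y_n;  k2=λ(1+3/5z)y_n ⇒ h·k2=z(1+3/5z)y_n
  y_{n+1}/y_n = 1 + 5/14z + 9/14z(1+3/5z) = 1 + z + 27/70z²
  ⇒ R(z) = 1 + z + 27/70z².

Solve |R(x)|<1 on ℝ⁻.
x=-0.96: |R|=0.3955
R=1: x+27/70x²=0 ⇒ x=−70/27=-2.5926; min R=1−1/(4·27/70)=0.3519>−1
Confirm numerically:
  x=-2.271: |R|=0.71830 <1
  x=-1.814: |R|=0.45523 <1
  x=-1.496: |R|=0.36723 <1
  x=-1.361: |R|=0.35347 <1
  x=-3.009: |R|=1.48329 >1
  x=-2.827: |R|=1.25560 >1
  x=-2.801: |R|=1.22516 >1
So |R|<1 on (-2.5926, 0).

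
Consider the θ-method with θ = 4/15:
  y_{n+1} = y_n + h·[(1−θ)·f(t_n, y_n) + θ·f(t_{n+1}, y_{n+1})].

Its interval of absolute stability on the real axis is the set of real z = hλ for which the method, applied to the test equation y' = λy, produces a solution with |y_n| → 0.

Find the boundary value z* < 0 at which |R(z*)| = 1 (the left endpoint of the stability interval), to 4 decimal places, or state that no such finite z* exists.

On y'=λy, z=hλ:
  y_{n+1} = y_n + z·[11/15·y_n + 4/15·y_{n+1}] ⇒ (1 − 4/15z)y_{n+1} = (1 + 11/15z)y_n
  ⇒ R(z) = (1 + 11/15z)/(1 − 4/15z).

Find x<0 with |R(x)|<1.
x=-1.05: |R|=0.1797
R=−1: 1+11/15x = −1+4/15x ⇒ -7/15x=2 ⇒ x=2/(-7/15)=-4.2857
Confirm numerically:
  x=-4.005: |R|=0.93665 <1
  x=-3.358: |R|=0.77160 <1
  x=-1.764: |R|=0.19967 <1
  x=-4.583: |R|=1.06243 >1
  x=-4.415: |R|=1.02771 >1
  x=-4.328: |R|=1.00916 >1
So |R|<1 on (-4.2857, 0).

left endpoint -4.2857.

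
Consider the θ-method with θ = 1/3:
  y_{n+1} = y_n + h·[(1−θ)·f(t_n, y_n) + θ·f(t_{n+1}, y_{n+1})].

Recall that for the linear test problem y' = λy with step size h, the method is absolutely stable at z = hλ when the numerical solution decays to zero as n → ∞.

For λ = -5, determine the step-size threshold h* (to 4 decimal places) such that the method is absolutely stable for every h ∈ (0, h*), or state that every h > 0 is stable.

On y'=λy, z=hλ:
  y_{n+1} = y_n + z·[2/3·y_n + 1/3·y_{n+1}] ⇒ (1 − 1/3z)y_{n+1} = (1 + 2/3z)y_n
  ⇒ R(z) = (1 + 2/3z)/(1 − 1/3z).

Need |R(x)|<1, x<0.
x=-1.65: |R|=0.0645
R=−1: 1+2/3x = −1+1/3x ⇒ -1/3x=2 ⇒ x=2/(-1/3)=-6.0000
Confirm numerically:
  x=-5.451: |R|=0.93504 <1
  x=-4.663: |R|=0.82553 <1
  x=-3.386: |R|=0.59067 <1
  x=-6.461: |R|=1.04873 >1
  x=-6.363: |R|=1.03877 >1
Stable set (-6.0000, 0).

(-6.0000,0); λ=-5 ⇒ h* = (6)/5 = 1.2000.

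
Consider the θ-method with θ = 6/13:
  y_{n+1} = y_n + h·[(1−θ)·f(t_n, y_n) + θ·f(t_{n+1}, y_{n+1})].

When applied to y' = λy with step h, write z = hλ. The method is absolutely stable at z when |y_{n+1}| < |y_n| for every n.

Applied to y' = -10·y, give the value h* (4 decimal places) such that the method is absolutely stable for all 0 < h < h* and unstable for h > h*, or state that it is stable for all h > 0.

Set f=λy, z=hλ:
  y_{n+1} = y_n + z·[7/13·y_n + 6/13·y_{n+1}] ⇒ (1 − 6/13z)y_{n+1} = (1 + 7/13z)y_n
  R(z) = (1 + 7/13z)/(1 − 6/13z).

Solve |R(x)|<1 on ℝ⁻.
x=-1.48: |R|=0.1207
R=−1: 1+7/13x = −1+6/13x ⇒ -1/13x=2 ⇒ x=2/(-1/13)=-26.0000
Confirm numerically:
  x=-24.662: |R|=0.99169 <1
  x=-19.630: |R|=0.95129 <1
  x=-19.147: |R|=0.94641 <1
  x=-12.525: |R|=0.84714 <1
  x=-26.562: |R|=1.00326 >1
  x=-26.459: |R|=1.00267 >1
  x=-26.070: |R|=1.00041 >1
Stable set (-26.0000, 0).

(-26.0000,0); λ=-10 ⇒ h* = (26)/10 = 2.6000.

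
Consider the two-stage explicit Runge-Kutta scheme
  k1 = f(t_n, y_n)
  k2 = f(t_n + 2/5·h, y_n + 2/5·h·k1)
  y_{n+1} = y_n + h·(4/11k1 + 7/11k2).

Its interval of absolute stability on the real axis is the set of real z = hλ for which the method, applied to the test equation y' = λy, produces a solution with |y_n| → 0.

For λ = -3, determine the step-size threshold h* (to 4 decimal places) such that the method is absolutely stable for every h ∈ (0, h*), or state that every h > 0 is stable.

(-3.9286,0); λ=-3 ⇒ h* = (55/14)/3 = 1.3095.

On y'=λy, z=hλ:
  k1=λy_n ⇒ h·k1=z·y_n;  k2=λ(1+2/5z)y_n ⇒ h·k2=z(1+2/5z)y_n
  y_{n+1}/y_n = 1 + 4/11z + 7/11z(1+2/5z) = 1 + z + 14/55z²
  ⇒ R(z) = 1 + z + 14/55z².

Need |R(x)|<1, x<0.
x=-0.88: |R|=0.3171
R=1: x+14/55x²=0 ⇒ x=−55/14=-3.9286; min R=1−1/(4·14/55)=0.0179>−1
Confirm numerically:
  x=-2.529: |R|=0.09903 <1
  x=-2.275: |R|=0.04243 <1
  x=-2.176: |R|=0.02927 <1
  x=-1.644: |R|=0.04397 <1
  x=-4.465: |R|=1.60968 >1
  x=-4.232: |R|=1.32686 >1
Interval (-3.9286, 0).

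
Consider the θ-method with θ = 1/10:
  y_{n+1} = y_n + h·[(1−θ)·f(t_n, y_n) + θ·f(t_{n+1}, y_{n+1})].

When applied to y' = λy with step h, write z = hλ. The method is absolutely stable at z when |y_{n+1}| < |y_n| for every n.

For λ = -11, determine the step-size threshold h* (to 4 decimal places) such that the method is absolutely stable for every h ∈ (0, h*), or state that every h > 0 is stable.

(-2.5000,0); λ=-11 ⇒ h* = (5/2)/11 = 0.2273.

Set f=λy, z=hλ:
  y_{n+1} = y_n + z·[9/10·y_n + 1/10·y_{n+1}] ⇒ (1 − 1/10z)y_{n+1} = (1 + 9/10z)y_n
  Hence R(z) = (1 + 9/10z)/(1 − 1/10z).

Boundary: |R(x)|=1, x<0.
x=-0.34: |R|=0.6712
R=−1: 1+9/10x = −1+1/10x ⇒ -4/5x=2 ⇒ x=2/(-4/5)=-2.5000
Confirm numerically:
  x=-1.816: |R|=0.53690 <1
  x=-1.658: |R|=0.42220 <1
  x=-1.552: |R|=0.34349 <1
  x=-1.284: |R|=0.13789 <1
  x=-2.817: |R|=1.19786 >1
  x=-2.755: |R|=1.15994 >1
So |R|<1 on (-2.5000, 0).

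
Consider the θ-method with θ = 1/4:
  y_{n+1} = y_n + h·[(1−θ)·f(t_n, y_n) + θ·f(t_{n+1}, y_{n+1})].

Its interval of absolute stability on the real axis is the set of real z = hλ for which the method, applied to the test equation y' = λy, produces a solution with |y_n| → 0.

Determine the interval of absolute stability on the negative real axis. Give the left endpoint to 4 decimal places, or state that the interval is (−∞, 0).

(-4.0000, 0).

Set f=λy, z=hλ:
  y_{n+1} = y_n + z·[3/4·y_n + 1/4·y_{n+1}] ⇒ (1 − 1/4z)y_{n+1} = (1 + 3/4z)y_n
  so R(z) = (1 + 3/4z)/(1 − 1/4z).

Find x<0 with |R(x)|<1.
x=-1.15: |R|=0.1068
R=−1: 1+3/4x = −1+1/4x ⇒ -1/2x=2 ⇒ x=2/(-1/2)=-4.0000
Confirm numerically:
  x=-3.957: |R|=0.98919 <1
  x=-3.872: |R|=0.96748 <1
  x=-2.791: |R|=0.64394 <1
  x=-1.880: |R|=0.27891 <1
  x=-4.532: |R|=1.12471 >1
  x=-4.157: |R|=1.03849 >1
So |R|<1 on (-4.0000, 0).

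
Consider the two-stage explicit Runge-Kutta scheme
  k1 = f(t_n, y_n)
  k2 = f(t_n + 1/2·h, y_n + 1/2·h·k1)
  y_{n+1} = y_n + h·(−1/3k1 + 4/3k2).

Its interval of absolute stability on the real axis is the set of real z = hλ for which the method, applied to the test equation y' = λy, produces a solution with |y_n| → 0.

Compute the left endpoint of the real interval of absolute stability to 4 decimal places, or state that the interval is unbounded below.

left endpoint -1.5000.

Test eqn y'=λy, z=hλ:
  k1=λy_n ⇒ h·k1=z·y_n;  k2=λ(1+1/2z)y_n ⇒ h·k2=z(1+1/2z)y_n
  y_{n+1}/y_n = 1 − 1/3z + 4/3z(1+1/2z) = 1 + z + 2/3z²
  so R(z) = 1 + z + 2/3z².

Need |R(x)|<1, x<0.
x=-1.01: |R|=0.6701
R=1: x+2/3x²=0 ⇒ x=−3/2=-1.5000; min R=1−1/(4·2/3)=0.6250>−1
Confirm numerically:
  x=-1.435: |R|=0.93782 <1
  x=-1.342: |R|=0.85864 <1
  x=-0.943: |R|=0.64983 <1
  x=-2.035: |R|=1.72582 >1
  x=-1.906: |R|=1.51589 >1
  x=-1.552: |R|=1.05380 >1
So |R|<1 on (-1.5000, 0).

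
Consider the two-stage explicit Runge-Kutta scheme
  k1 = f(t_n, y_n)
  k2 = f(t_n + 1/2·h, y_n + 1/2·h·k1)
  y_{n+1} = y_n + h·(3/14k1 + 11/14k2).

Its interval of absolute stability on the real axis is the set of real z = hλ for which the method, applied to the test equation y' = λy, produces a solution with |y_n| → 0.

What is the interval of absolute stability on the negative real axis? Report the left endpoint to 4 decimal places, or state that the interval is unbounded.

Test eqn y'=λy, z=hλ:
  k1=λy_n ⇒ h·k1=z·y_n;  k2=λ(1+1/2z)y_n ⇒ h·k2=z(1+1/2z)y_n
  y_{n+1}/y_n = 1 + 3/14z + 11/14z(1+1/2z) = 1 + z + 11/28z²
  R(z) = 1 + z + 11/28z².

Boundary: |R(x)|=1, x<0.
x=-1.61: |R|=0.4083
R=1: x+11/28x²=0 ⇒ x=−28/11=-2.5455; min R=1−1/(4·11/28)=0.3636>−1
Confirm numerically:
  x=-1.990: |R|=0.56575 <1
  x=-1.823: |R|=0.48259 <1
  x=-1.605: |R|=0.40701 <1
  x=-3.080: |R|=1.64680 >1
  x=-2.774: |R|=1.24907 >1
  x=-2.755: |R|=1.22680 >1
Stable set (-2.5455, 0).

(-2.5455, 0).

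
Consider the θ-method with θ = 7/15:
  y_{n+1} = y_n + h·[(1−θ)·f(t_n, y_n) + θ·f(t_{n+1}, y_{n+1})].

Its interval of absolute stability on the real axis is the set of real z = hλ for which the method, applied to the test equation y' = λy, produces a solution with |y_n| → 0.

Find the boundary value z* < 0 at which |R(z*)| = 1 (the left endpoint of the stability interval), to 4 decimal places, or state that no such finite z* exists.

Set f=λy, z=hλ:
  y_{n+1} = y_n + z·[8/15·y_n + 7/15·y_{n+1}] ⇒ (1 − 7/15z)y_{n+1} = (1 + 8/15z)y_n
  ⇒ R(z) = (1 + 8/15z)/(1 − 7/15z).

Boundary: |R(x)|=1, x<0.
x=-1.29: |R|=0.1948
R=−1: 1+8/15x = −1+7/15x ⇒ -1/15x=2 ⇒ x=2/(-1/15)=-30.0000
Confirm numerically:
  x=-21.718: |R|=0.95041 <1
  x=-18.028: |R|=0.91521 <1
  x=-13.455: |R|=0.84847 <1
  x=-30.567: |R|=1.00248 >1
  x=-30.520: |R|=1.00227 >1
  x=-30.035: |R|=1.00016 >1
Stable set (-30.0000, 0).

z* = -30.0000.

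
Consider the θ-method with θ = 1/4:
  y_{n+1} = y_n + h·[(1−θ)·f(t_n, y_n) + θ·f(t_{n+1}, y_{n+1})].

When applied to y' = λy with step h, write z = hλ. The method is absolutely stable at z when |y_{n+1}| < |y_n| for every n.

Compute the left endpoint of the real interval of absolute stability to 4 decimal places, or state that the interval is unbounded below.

z* = -4.0000.

On y'=λy, z=hλ:
  y_{n+1} = y_n + z·[3/4·y_n + 1/4·y_{n+1}] ⇒ (1 − 1/4z)y_{n+1} = (1 + 3/4z)y_n
  R(z) = (1 + 3/4z)/(1 − 1/4z).

Find x<0 with |R(x)|<1.
x=-0.93: |R|=0.2454
R=−1: 1+3/4x = −1+1/4x ⇒ -1/2x=2 ⇒ x=2/(-1/2)=-4.0000
Confirm numerically:
  x=-3.428: |R|=0.84599 <1
  x=-3.049: |R|=0.73017 <1
  x=-2.292: |R|=0.45709 <1
  x=-2.044: |R|=0.35275 <1
  x=-4.451: |R|=1.10673 >1
  x=-4.399: |R|=1.09501 >1
Interval (-4.0000, 0).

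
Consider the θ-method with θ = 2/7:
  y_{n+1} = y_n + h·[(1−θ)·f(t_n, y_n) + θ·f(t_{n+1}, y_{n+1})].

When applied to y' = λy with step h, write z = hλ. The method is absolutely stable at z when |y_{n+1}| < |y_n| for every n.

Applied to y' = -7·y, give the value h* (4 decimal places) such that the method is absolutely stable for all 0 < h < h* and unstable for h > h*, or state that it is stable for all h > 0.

Set f=λy, z=hλ:
  y_{n+1} = y_n + z·[5/7·y_n + 2/7·y_{n+1}] ⇒ (1 − 2/7z)y_{n+1} = (1 + 5/7z)y_n
  ⇒ R(z) = (1 + 5/7z)/(1 − 2/7z).

Need |R(x)|<1, x<0.
x=-1.03: |R|=0.2042
R=−1: 1+5/7x = −1+2/7x ⇒ -3/7x=2 ⇒ x=2/(-3/7)=-4.6667
Confirm numerically:
  x=-3.495: |R|=0.74875 <1
  x=-3.147: |R|=0.65706 <1
  x=-3.145: |R|=0.65651 <1
  x=-2.088: |R|=0.30780 <1
  x=-5.099: |R|=1.07542 >1
  x=-4.803: |R|=1.02463 >1
Interval (-4.6667, 0).

(-4.6667,0); λ=-7 ⇒ h* = (14/3)/7 = 0.6667.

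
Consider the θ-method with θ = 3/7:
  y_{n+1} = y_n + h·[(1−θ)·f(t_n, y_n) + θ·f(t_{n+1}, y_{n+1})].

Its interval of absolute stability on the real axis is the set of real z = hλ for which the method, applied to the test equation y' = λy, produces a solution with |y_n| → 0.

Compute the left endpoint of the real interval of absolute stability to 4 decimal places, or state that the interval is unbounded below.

Set f=λy, z=hλ:
  y_{n+1} = y_n + z·[4/7·y_n + 3/7·y_{n+1}] ⇒ (1 − 3/7z)y_{n+1} = (1 + 4/7z)y_n
  R(z) = (1 + 4/7z)/(1 − 3/7z).

Need |R(x)|<1, x<0.
x=-1.4: |R|=0.1250
R=−1: 1+4/7x = −1+3/7x ⇒ -1/7x=2 ⇒ x=2/(-1/7)=-14.0000
Confirm numerically:
  x=-13.521: |R|=0.98993 <1
  x=-12.130: |R|=0.95690 <1
  x=-6.461: |R|=0.71425 <1
  x=-14.374: |R|=1.00746 >1
  x=-14.092: |R|=1.00187 >1
Interval (-14.0000, 0).

z* = -14.0000.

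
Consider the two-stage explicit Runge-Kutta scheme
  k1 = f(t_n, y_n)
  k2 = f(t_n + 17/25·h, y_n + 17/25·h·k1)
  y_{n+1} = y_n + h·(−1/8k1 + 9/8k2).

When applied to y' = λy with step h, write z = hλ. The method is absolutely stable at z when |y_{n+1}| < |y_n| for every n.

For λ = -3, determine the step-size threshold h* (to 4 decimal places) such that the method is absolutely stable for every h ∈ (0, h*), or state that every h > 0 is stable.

(-1.3072,0); λ=-3 ⇒ h* = (200/153)/3 = 0.4357.

Set f=λy, z=hλ:
  k1=λy_n ⇒ h·k1=z·y_n;  k2=λ(1+17/25z)y_n ⇒ h·k2=z(1+17/25z)y_n
  y_{n+1}/y_n = 1 − 1/8z + 9/8z(1+17/25z) = 1 + z + 153/200z²
  so R(z) = 1 + z + 153/200z².

Find x<0 with |R(x)|<1.
x=-0.6: |R|=0.6754
R=1: x+153/200x²=0 ⇒ x=−200/153=-1.3072; min R=1−1/(4·153/200)=0.6732>−1
Confirm numerically:
  x=-1.171: |R|=0.87800 <1
  x=-1.044: |R|=0.78980 <1
  x=-0.561: |R|=0.67976 <1
  x=-1.683: |R|=1.48385 >1
  x=-1.485: |R|=1.20200 >1
  x=-1.330: |R|=1.02321 >1
So |R|<1 on (-1.3072, 0).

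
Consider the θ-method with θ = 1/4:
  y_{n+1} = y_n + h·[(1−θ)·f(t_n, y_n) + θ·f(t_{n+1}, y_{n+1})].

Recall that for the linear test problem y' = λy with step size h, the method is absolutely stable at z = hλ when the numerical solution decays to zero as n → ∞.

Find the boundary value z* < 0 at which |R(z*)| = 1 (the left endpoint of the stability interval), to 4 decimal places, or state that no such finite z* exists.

Set f=λy, z=hλ:
  y_{n+1} = y_n + z·[3/4·y_n + 1/4·y_{n+1}] ⇒ (1 − 1/4z)y_{n+1} = (1 + 3/4z)y_n
  so R(z) = (1 + 3/4z)/(1 − 1/4z).

Solve |R(x)|<1 on ℝ⁻.
x=-1.24: |R|=0.0534
R=−1: 1+3/4x = −1+1/4x ⇒ -1/2x=2 ⇒ x=2/(-1/2)=-4.0000
Confirm numerically:
  x=-3.897: |R|=0.97391 <1
  x=-3.834: |R|=0.95762 <1
  x=-2.430: |R|=0.51166 <1
  x=-2.287: |R|=0.45507 <1
  x=-4.558: |R|=1.13040 >1
  x=-4.297: |R|=1.07159 >1
Interval (-4.0000, 0).

left endpoint -4.0000.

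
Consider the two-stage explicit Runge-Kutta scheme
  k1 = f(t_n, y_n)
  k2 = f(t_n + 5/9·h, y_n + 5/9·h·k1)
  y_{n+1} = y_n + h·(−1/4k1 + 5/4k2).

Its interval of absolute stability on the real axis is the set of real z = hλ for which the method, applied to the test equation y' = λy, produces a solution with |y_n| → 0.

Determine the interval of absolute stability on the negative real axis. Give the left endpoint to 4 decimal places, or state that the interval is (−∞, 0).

Test eqn y'=λy, z=hλ:
  k1=λy_n ⇒ h·k1=z·y_n;  k2=λ(1+5/9z)y_n ⇒ h·k2=z(1+5/9z)y_n
  y_{n+1}/y_n = 1 − 1/4z + 5/4z(1+5/9z) = 1 + z + 25/36z²
  ⇒ R(z) = 1 + z + 25/36z².

Boundary: |R(x)|=1, x<0.
x=-0.39: |R|=0.7156
R=1: x+25/36x²=0 ⇒ x=−36/25=-1.4400; min R=1−1/(4·25/36)=0.6400>−1
Confirm numerically:
  x=-1.149: |R|=0.76781 <1
  x=-0.951: |R|=0.67706 <1
  x=-0.628: |R|=0.64588 <1
  x=-1.698: |R|=1.30422 >1
  x=-1.674: |R|=1.27202 >1
Stable set (-1.4400, 0).

z∈(-1.4400,0).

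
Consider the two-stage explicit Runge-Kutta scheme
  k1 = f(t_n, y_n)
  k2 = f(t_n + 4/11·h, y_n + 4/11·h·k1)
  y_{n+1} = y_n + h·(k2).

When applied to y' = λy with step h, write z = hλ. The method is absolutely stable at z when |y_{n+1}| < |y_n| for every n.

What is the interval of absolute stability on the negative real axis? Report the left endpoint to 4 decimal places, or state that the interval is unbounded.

z∈(-2.7500,0).

Test eqn y'=λy, z=hλ:
  k1=λy_n ⇒ h·k1=z·y_n;  k2=λ(1+4/11z)y_n ⇒ h·k2=z(1+4/11z)y_n
  y_{n+1}/y_n = 1 + z(1+4/11z) = 1 + z + 4/11z²
  Hence R(z) = 1 + z + 4/11z².

Find x<0 with |R(x)|<1.
x=-1.18: |R|=0.3263
R=1: x+4/11x²=0 ⇒ x=−11/4=-2.7500; min R=1−1/(4·4/11)=0.3125>−1
Confirm numerically:
  x=-2.688: |R|=0.93940 <1
  x=-1.334: |R|=0.31311 <1
  x=-1.118: |R|=0.33652 <1
  x=-1.106: |R|=0.33881 <1
  x=-3.098: |R|=1.39204 >1
  x=-3.009: |R|=1.28339 >1
Interval (-2.7500, 0).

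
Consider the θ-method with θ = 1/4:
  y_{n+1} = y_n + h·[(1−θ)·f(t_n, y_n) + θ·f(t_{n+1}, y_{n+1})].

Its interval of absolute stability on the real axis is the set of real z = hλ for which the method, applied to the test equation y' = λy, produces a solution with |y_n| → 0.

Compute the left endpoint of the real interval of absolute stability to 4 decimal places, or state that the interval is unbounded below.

left endpoint -4.0000.

On y'=λy, z=hλ:
  y_{n+1} = y_n + z·[3/4·y_n + 1/4·y_{n+1}] ⇒ (1 − 1/4z)y_{n+1} = (1 + 3/4z)y_n
  R(z) = (1 + 3/4z)/(1 − 1/4z).

Need |R(x)|<1, x<0.
x=-1.13: |R|=0.1189
R=−1: 1+3/4x = −1+1/4x ⇒ -1/2x=2 ⇒ x=2/(-1/2)=-4.0000
Confirm numerically:
  x=-3.297: |R|=0.80732 <1
  x=-2.439: |R|=0.51514 <1
  x=-2.338: |R|=0.47554 <1
  x=-1.841: |R|=0.26074 <1
  x=-4.415: |R|=1.09863 >1
  x=-4.294: |R|=1.07089 >1
  x=-4.180: |R|=1.04401 >1
Stable set (-4.0000, 0).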